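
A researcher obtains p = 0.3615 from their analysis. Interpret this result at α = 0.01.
Since p = 0.3615 > α = 0.01, fail to reject H₀.
There is insufficient evidence to reject the null hypothesis; the result is not statistically significant at the 0.01 level.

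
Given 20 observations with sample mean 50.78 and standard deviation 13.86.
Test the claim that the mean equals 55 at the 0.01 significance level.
One-sample t-test:
H₀: μ = 55
H₁: μ ≠ 55
df = n - 1 = 19
t = (x̄ - μ₀) / (s/√n) = (50.78 - 55) / (13.86/√20) = -1.362
p-value = 0.1892

Since p-value > α = 0.01, we fail to reject H₀.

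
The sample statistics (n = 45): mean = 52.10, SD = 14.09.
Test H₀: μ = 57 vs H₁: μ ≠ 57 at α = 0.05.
One-sample t-test:
H₀: μ = 57
H₁: μ ≠ 57
df = n - 1 = 44
t = (x̄ - μ₀) / (s/√n) = (52.10 - 57) / (14.09/√45) = -2.333
p-value = 0.0243

Since p-value < α = 0.05, we reject H₀.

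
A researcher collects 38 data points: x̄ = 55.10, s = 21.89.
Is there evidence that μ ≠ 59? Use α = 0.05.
One-sample t-test:
H₀: μ = 59
H₁: μ ≠ 59
df = n - 1 = 37
t = (x̄ - μ₀) / (s/√n) = (55.10 - 59) / (21.89/√38) = -1.098
p-value = 0.2792

Since p-value > α = 0.05, we fail to reject H₀.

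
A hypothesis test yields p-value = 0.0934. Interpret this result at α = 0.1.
Since p = 0.0934 < α = 0.1, reject H₀.
There is sufficient evidence to reject the null hypothesis; the result is statistically significant at the 0.1 level.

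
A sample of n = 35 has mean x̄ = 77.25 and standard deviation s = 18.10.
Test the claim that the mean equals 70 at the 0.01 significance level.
One-sample t-test:
H₀: μ = 70
H₁: μ ≠ 70
df = n - 1 = 34
t = (x̄ - μ₀) / (s/√n) = (77.25 - 70) / (18.10/√35) = 2.370
p-value = 0.0236

Since p-value > α = 0.01, we fail to reject H₀.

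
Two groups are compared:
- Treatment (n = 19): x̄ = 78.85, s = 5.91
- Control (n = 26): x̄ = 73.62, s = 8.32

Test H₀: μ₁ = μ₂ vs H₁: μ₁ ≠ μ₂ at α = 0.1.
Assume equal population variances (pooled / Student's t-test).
Student's two-sample t-test (equal variances):
H₀: μ₁ = μ₂
H₁: μ₁ ≠ μ₂
df = n₁ + n₂ - 2 = 43
Pooled variance s_p² = [(n₁-1)s₁² + (n₂-1)s₂²] / (n₁ + n₂ - 2) = [(18)(5.91²) + (25)(8.32²)] / 43 = 54.8666
SE = √(s_p²(1/n₁ + 1/n₂)) = √(54.8666 × (1/19 + 1/26)) = 2.2356
t = (x̄₁ - x̄₂) / SE = (78.85 - 73.62) / 2.2356 = 5.23 / 2.2356 = 2.339
p-value = 0.0240

Since p-value < α = 0.1, we reject H₀.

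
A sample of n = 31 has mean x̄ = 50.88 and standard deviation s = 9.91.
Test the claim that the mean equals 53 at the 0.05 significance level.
One-sample t-test:
H₀: μ = 53
H₁: μ ≠ 53
df = n - 1 = 30
t = (x̄ - μ₀) / (s/√n) = (50.88 - 53) / (9.91/√31) = -1.191
p-value = 0.2430

Since p-value > α = 0.05, we fail to reject H₀.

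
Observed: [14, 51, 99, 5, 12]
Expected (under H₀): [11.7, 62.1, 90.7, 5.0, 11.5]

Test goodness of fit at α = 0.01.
Chi-square goodness of fit test:
H₀: observed counts match expected distribution
H₁: observed counts differ from expected distribution
df = k - 1 = 4
χ² = Σ(O - E)²/E
   = (14 - 11.7)²/11.7 + (51 - 62.1)²/62.1 + (99 - 90.7)²/90.7 + (5 - 5.0)²/5.0 + (12 - 11.5)²/11.5
   = 0.452 + 1.984 + 0.760 + 0.000 + 0.022
   = 3.22
p-value = 0.5221

Since p-value > α = 0.01, we fail to reject H₀.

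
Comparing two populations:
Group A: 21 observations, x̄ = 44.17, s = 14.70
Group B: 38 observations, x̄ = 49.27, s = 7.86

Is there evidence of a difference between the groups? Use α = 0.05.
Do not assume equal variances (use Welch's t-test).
Welch's two-sample t-test:
H₀: μ₁ = μ₂
H₁: μ₁ ≠ μ₂
s₁²/n₁ = 14.70²/21 = 10.2900,  s₂²/n₂ = 7.86²/38 = 1.6258
SE = √(s₁²/n₁ + s₂²/n₂) = √(10.2900 + 1.6258) = 3.4519
df (Welch-Satterthwaite) = (s₁²/n₁ + s₂²/n₂)² / [(s₁²/n₁)²/(n₁-1) + (s₂²/n₂)²/(n₂-1)] ≈ 26.46
t = (x̄₁ - x̄₂) / SE = (44.17 - 49.27) / 3.4519 = -5.10 / 3.4519 = -1.477
p-value = 0.1514

Since p-value > α = 0.05, we fail to reject H₀.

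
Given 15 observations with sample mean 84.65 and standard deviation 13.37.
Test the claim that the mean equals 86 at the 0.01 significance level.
One-sample t-test:
H₀: μ = 86
H₁: μ ≠ 86
df = n - 1 = 14
t = (x̄ - μ₀) / (s/√n) = (84.65 - 86) / (13.37/√15) = -0.391
p-value = 0.7016

Since p-value > α = 0.01, we fail to reject H₀.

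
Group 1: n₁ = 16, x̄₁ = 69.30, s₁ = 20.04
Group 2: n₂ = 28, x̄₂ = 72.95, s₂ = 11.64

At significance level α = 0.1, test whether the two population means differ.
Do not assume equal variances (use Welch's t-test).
Welch's two-sample t-test:
H₀: μ₁ = μ₂
H₁: μ₁ ≠ μ₂
s₁²/n₁ = 20.04²/16 = 25.1001,  s₂²/n₂ = 11.64²/28 = 4.8389
SE = √(s₁²/n₁ + s₂²/n₂) = √(25.1001 + 4.8389) = 5.4717
df (Welch-Satterthwaite) = (s₁²/n₁ + s₂²/n₂)² / [(s₁²/n₁)²/(n₁-1) + (s₂²/n₂)²/(n₂-1)] ≈ 20.91
t = (x̄₁ - x̄₂) / SE = (69.30 - 72.95) / 5.4717 = -3.65 / 5.4717 = -0.667
p-value = 0.5120

Since p-value > α = 0.1, we fail to reject H₀.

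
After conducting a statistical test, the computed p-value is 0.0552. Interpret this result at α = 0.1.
Since p = 0.0552 < α = 0.1, reject H₀.
There is sufficient evidence to reject the null hypothesis; the result is statistically significant at the 0.1 level.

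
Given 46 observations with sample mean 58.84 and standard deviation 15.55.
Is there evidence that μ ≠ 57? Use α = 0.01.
One-sample t-test:
H₀: μ = 57
H₁: μ ≠ 57
df = n - 1 = 45
t = (x̄ - μ₀) / (s/√n) = (58.84 - 57) / (15.55/√46) = 0.803
p-value = 0.4265

Since p-value > α = 0.01, we fail to reject H₀.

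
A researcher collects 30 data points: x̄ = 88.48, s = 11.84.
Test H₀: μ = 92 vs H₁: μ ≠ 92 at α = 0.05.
One-sample t-test:
H₀: μ = 92
H₁: μ ≠ 92
df = n - 1 = 29
t = (x̄ - μ₀) / (s/√n) = (88.48 - 92) / (11.84/√30) = -1.628
p-value = 0.1143

Since p-value > α = 0.05, we fail to reject H₀.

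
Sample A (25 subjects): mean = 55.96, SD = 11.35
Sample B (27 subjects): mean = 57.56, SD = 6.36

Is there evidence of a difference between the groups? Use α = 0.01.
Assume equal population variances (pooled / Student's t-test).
Student's two-sample t-test (equal variances):
H₀: μ₁ = μ₂
H₁: μ₁ ≠ μ₂
df = n₁ + n₂ - 2 = 50
Pooled variance s_p² = [(n₁-1)s₁² + (n₂-1)s₂²] / (n₁ + n₂ - 2) = [(24)(11.35²) + (26)(6.36²)] / 50 = 82.8686
SE = √(s_p²(1/n₁ + 1/n₂)) = √(82.8686 × (1/25 + 1/27)) = 2.5266
t = (x̄₁ - x̄₂) / SE = (55.96 - 57.56) / 2.5266 = -1.60 / 2.5266 = -0.633
p-value = 0.5295

Since p-value > α = 0.01, we fail to reject H₀.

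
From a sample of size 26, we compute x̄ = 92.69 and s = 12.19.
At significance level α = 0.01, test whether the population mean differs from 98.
One-sample t-test:
H₀: μ = 98
H₁: μ ≠ 98
df = n - 1 = 25
t = (x̄ - μ₀) / (s/√n) = (92.69 - 98) / (12.19/√26) = -2.221
p-value = 0.0356

Since p-value > α = 0.01, we fail to reject H₀.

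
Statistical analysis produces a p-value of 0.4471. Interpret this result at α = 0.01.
Since p = 0.4471 > α = 0.01, fail to reject H₀.
There is insufficient evidence to reject the null hypothesis; the result is not statistically significant at the 0.01 level.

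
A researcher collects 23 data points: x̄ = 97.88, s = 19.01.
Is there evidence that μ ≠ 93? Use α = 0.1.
One-sample t-test:
H₀: μ = 93
H₁: μ ≠ 93
df = n - 1 = 22
t = (x̄ - μ₀) / (s/√n) = (97.88 - 93) / (19.01/√23) = 1.231
p-value = 0.2313

Since p-value > α = 0.1, we fail to reject H₀.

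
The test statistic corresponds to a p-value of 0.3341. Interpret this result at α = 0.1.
Since p = 0.3341 > α = 0.1, fail to reject H₀.
There is insufficient evidence to reject the null hypothesis; the result is not statistically significant at the 0.1 level.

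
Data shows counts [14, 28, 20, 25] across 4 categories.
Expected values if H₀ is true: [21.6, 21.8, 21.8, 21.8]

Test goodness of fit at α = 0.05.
Chi-square goodness of fit test:
H₀: observed counts match expected distribution
H₁: observed counts differ from expected distribution
df = k - 1 = 3
χ² = Σ(O - E)²/E
   = (14 - 21.6)²/21.6 + (28 - 21.8)²/21.8 + (20 - 21.8)²/21.8 + (25 - 21.8)²/21.8
   = 2.674 + 1.763 + 0.149 + 0.470
   = 5.06
p-value = 0.1678

Since p-value > α = 0.05, we fail to reject H₀.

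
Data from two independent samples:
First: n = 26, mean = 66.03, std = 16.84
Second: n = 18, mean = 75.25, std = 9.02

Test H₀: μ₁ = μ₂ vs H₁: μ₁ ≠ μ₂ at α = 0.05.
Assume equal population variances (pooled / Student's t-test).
Student's two-sample t-test (equal variances):
H₀: μ₁ = μ₂
H₁: μ₁ ≠ μ₂
df = n₁ + n₂ - 2 = 42
Pooled variance s_p² = [(n₁-1)s₁² + (n₂-1)s₂²] / (n₁ + n₂ - 2) = [(25)(16.84²) + (17)(9.02²)] / 42 = 201.7325
SE = √(s_p²(1/n₁ + 1/n₂)) = √(201.7325 × (1/26 + 1/18)) = 4.3550
t = (x̄₁ - x̄₂) / SE = (66.03 - 75.25) / 4.3550 = -9.22 / 4.3550 = -2.117
p-value = 0.0402

Since p-value < α = 0.05, we reject H₀.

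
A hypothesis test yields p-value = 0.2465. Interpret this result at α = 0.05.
Since p = 0.2465 > α = 0.05, fail to reject H₀.
There is insufficient evidence to reject the null hypothesis; the result is not statistically significant at the 0.05 level.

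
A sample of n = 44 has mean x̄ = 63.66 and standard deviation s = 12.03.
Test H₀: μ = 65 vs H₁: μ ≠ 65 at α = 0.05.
One-sample t-test:
H₀: μ = 65
H₁: μ ≠ 65
df = n - 1 = 43
t = (x̄ - μ₀) / (s/√n) = (63.66 - 65) / (12.03/√44) = -0.739
p-value = 0.4640

Since p-value > α = 0.05, we fail to reject H₀.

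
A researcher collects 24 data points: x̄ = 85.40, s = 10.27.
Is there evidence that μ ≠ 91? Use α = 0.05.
One-sample t-test:
H₀: μ = 91
H₁: μ ≠ 91
df = n - 1 = 23
t = (x̄ - μ₀) / (s/√n) = (85.40 - 91) / (10.27/√24) = -2.671
p-value = 0.0136

Since p-value < α = 0.05, we reject H₀.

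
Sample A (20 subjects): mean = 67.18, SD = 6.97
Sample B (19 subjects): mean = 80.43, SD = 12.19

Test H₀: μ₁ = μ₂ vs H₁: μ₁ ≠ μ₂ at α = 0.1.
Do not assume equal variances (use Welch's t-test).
Welch's two-sample t-test:
H₀: μ₁ = μ₂
H₁: μ₁ ≠ μ₂
s₁²/n₁ = 6.97²/20 = 2.4290,  s₂²/n₂ = 12.19²/19 = 7.8208
SE = √(s₁²/n₁ + s₂²/n₂) = √(2.4290 + 7.8208) = 3.2015
df (Welch-Satterthwaite) = (s₁²/n₁ + s₂²/n₂)² / [(s₁²/n₁)²/(n₁-1) + (s₂²/n₂)²/(n₂-1)] ≈ 28.33
t = (x̄₁ - x̄₂) / SE = (67.18 - 80.43) / 3.2015 = -13.25 / 3.2015 = -4.139
p-value = 0.0003

Since p-value < α = 0.1, we reject H₀.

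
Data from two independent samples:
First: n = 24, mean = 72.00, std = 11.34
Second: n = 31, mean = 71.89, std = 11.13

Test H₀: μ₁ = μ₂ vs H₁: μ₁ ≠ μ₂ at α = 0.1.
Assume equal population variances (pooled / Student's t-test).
Student's two-sample t-test (equal variances):
H₀: μ₁ = μ₂
H₁: μ₁ ≠ μ₂
df = n₁ + n₂ - 2 = 53
Pooled variance s_p² = [(n₁-1)s₁² + (n₂-1)s₂²] / (n₁ + n₂ - 2) = [(23)(11.34²) + (30)(11.13²)] / 53 = 125.9246
SE = √(s_p²(1/n₁ + 1/n₂)) = √(125.9246 × (1/24 + 1/31)) = 3.0511
t = (x̄₁ - x̄₂) / SE = (72.00 - 71.89) / 3.0511 = 0.11 / 3.0511 = 0.036
p-value = 0.9714

Since p-value > α = 0.1, we fail to reject H₀.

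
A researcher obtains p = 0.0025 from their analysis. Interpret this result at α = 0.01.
Since p = 0.0025 < α = 0.01, reject H₀.
There is sufficient evidence to reject the null hypothesis; the result is statistically significant at the 0.01 level.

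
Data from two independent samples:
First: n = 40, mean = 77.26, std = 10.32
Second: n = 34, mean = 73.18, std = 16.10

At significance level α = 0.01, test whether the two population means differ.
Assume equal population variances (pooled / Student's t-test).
Student's two-sample t-test (equal variances):
H₀: μ₁ = μ₂
H₁: μ₁ ≠ μ₂
df = n₁ + n₂ - 2 = 72
Pooled variance s_p² = [(n₁-1)s₁² + (n₂-1)s₂²] / (n₁ + n₂ - 2) = [(39)(10.32²) + (33)(16.10²)] / 72 = 176.4934
SE = √(s_p²(1/n₁ + 1/n₂)) = √(176.4934 × (1/40 + 1/34)) = 3.0989
t = (x̄₁ - x̄₂) / SE = (77.26 - 73.18) / 3.0989 = 4.08 / 3.0989 = 1.317
p-value = 0.1922

Since p-value > α = 0.01, we fail to reject H₀.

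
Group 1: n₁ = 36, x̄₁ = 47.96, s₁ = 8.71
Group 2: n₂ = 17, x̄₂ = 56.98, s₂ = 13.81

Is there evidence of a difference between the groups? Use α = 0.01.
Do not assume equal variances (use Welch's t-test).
Welch's two-sample t-test:
H₀: μ₁ = μ₂
H₁: μ₁ ≠ μ₂
s₁²/n₁ = 8.71²/36 = 2.1073,  s₂²/n₂ = 13.81²/17 = 11.2186
SE = √(s₁²/n₁ + s₂²/n₂) = √(2.1073 + 11.2186) = 3.6505
df (Welch-Satterthwaite) = (s₁²/n₁ + s₂²/n₂)² / [(s₁²/n₁)²/(n₁-1) + (s₂²/n₂)²/(n₂-1)] ≈ 22.22
t = (x̄₁ - x̄₂) / SE = (47.96 - 56.98) / 3.6505 = -9.02 / 3.6505 = -2.471
p-value = 0.0216

Since p-value > α = 0.01, we fail to reject H₀.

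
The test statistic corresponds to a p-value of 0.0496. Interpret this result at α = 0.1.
Since p = 0.0496 < α = 0.1, reject H₀.
There is sufficient evidence to reject the null hypothesis; the result is statistically significant at the 0.1 level.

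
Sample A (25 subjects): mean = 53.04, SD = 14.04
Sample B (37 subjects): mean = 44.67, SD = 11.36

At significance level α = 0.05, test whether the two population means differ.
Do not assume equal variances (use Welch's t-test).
Welch's two-sample t-test:
H₀: μ₁ = μ₂
H₁: μ₁ ≠ μ₂
s₁²/n₁ = 14.04²/25 = 7.8849,  s₂²/n₂ = 11.36²/37 = 3.4878
SE = √(s₁²/n₁ + s₂²/n₂) = √(7.8849 + 3.4878) = 3.3723
df (Welch-Satterthwaite) = (s₁²/n₁ + s₂²/n₂)² / [(s₁²/n₁)²/(n₁-1) + (s₂²/n₂)²/(n₂-1)] ≈ 44.17
t = (x̄₁ - x̄₂) / SE = (53.04 - 44.67) / 3.3723 = 8.37 / 3.3723 = 2.482
p-value = 0.0169

Since p-value < α = 0.05, we reject H₀.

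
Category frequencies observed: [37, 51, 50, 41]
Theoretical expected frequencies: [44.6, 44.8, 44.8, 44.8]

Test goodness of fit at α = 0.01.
Chi-square goodness of fit test:
H₀: observed counts match expected distribution
H₁: observed counts differ from expected distribution
df = k - 1 = 3
χ² = Σ(O - E)²/E
   = (37 - 44.6)²/44.6 + (51 - 44.8)²/44.8 + (50 - 44.8)²/44.8 + (41 - 44.8)²/44.8
   = 1.295 + 0.858 + 0.604 + 0.322
   = 3.08
p-value = 0.3796

Since p-value > α = 0.01, we fail to reject H₀.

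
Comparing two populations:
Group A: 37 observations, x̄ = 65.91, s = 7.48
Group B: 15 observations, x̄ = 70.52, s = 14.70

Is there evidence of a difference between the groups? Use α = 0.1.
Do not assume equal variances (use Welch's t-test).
Welch's two-sample t-test:
H₀: μ₁ = μ₂
H₁: μ₁ ≠ μ₂
s₁²/n₁ = 7.48²/37 = 1.5122,  s₂²/n₂ = 14.70²/15 = 14.4060
SE = √(s₁²/n₁ + s₂²/n₂) = √(1.5122 + 14.4060) = 3.9898
df (Welch-Satterthwaite) = (s₁²/n₁ + s₂²/n₂)² / [(s₁²/n₁)²/(n₁-1) + (s₂²/n₂)²/(n₂-1)] ≈ 17.02
t = (x̄₁ - x̄₂) / SE = (65.91 - 70.52) / 3.9898 = -4.61 / 3.9898 = -1.155
p-value = 0.2639

Since p-value > α = 0.1, we fail to reject H₀.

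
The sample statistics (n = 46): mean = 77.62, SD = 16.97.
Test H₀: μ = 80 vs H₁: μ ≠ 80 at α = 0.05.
One-sample t-test:
H₀: μ = 80
H₁: μ ≠ 80
df = n - 1 = 45
t = (x̄ - μ₀) / (s/√n) = (77.62 - 80) / (16.97/√46) = -0.951
p-value = 0.3466

Since p-value > α = 0.05, we fail to reject H₀.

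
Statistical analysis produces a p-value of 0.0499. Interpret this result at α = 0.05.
Since p = 0.0499 < α = 0.05, reject H₀.
There is sufficient evidence to reject the null hypothesis; the result is statistically significant at the 0.05 level.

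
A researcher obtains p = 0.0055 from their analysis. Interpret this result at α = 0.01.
Since p = 0.0055 < α = 0.01, reject H₀.
There is sufficient evidence to reject the null hypothesis; the result is statistically significant at the 0.01 level.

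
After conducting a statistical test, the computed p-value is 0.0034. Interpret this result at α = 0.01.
Since p = 0.0034 < α = 0.01, reject H₀.
There is sufficient evidence to reject the null hypothesis; the result is statistically significant at the 0.01 level.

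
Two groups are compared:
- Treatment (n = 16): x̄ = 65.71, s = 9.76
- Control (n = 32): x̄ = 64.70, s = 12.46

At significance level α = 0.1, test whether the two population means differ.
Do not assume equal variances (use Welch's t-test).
Welch's two-sample t-test:
H₀: μ₁ = μ₂
H₁: μ₁ ≠ μ₂
s₁²/n₁ = 9.76²/16 = 5.9536,  s₂²/n₂ = 12.46²/32 = 4.8516
SE = √(s₁²/n₁ + s₂²/n₂) = √(5.9536 + 4.8516) = 3.2871
df (Welch-Satterthwaite) = (s₁²/n₁ + s₂²/n₂)² / [(s₁²/n₁)²/(n₁-1) + (s₂²/n₂)²/(n₂-1)] ≈ 37.39
t = (x̄₁ - x̄₂) / SE = (65.71 - 64.70) / 3.2871 = 1.01 / 3.2871 = 0.307
p-value = 0.7604

Since p-value > α = 0.1, we fail to reject H₀.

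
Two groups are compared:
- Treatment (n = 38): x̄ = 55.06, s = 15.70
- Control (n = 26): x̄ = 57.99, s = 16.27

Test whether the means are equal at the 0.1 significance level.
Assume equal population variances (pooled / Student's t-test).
Student's two-sample t-test (equal variances):
H₀: μ₁ = μ₂
H₁: μ₁ ≠ μ₂
df = n₁ + n₂ - 2 = 62
Pooled variance s_p² = [(n₁-1)s₁² + (n₂-1)s₂²] / (n₁ + n₂ - 2) = [(37)(15.70²) + (25)(16.27²)] / 62 = 253.8379
SE = √(s_p²(1/n₁ + 1/n₂)) = √(253.8379 × (1/38 + 1/26)) = 4.0550
t = (x̄₁ - x̄₂) / SE = (55.06 - 57.99) / 4.0550 = -2.93 / 4.0550 = -0.723
p-value = 0.4727

Since p-value > α = 0.1, we fail to reject H₀.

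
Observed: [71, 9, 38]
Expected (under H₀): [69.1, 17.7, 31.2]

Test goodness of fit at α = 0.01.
Chi-square goodness of fit test:
H₀: observed counts match expected distribution
H₁: observed counts differ from expected distribution
df = k - 1 = 2
χ² = Σ(O - E)²/E
   = (71 - 69.1)²/69.1 + (9 - 17.7)²/17.7 + (38 - 31.2)²/31.2
   = 0.052 + 4.276 + 1.482
   = 5.81
p-value = 0.0547

Since p-value > α = 0.01, we fail to reject H₀.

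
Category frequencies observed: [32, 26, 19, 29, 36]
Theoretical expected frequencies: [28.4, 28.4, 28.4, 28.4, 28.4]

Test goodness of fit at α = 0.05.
Chi-square goodness of fit test:
H₀: observed counts match expected distribution
H₁: observed counts differ from expected distribution
df = k - 1 = 4
χ² = Σ(O - E)²/E
   = (32 - 28.4)²/28.4 + (26 - 28.4)²/28.4 + (19 - 28.4)²/28.4 + (29 - 28.4)²/28.4 + (36 - 28.4)²/28.4
   = 0.456 + 0.203 + 3.111 + 0.013 + 2.034
   = 5.82
p-value = 0.2132

Since p-value > α = 0.05, we fail to reject H₀.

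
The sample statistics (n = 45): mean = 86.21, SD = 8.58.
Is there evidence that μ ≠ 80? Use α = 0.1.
One-sample t-test:
H₀: μ = 80
H₁: μ ≠ 80
df = n - 1 = 44
t = (x̄ - μ₀) / (s/√n) = (86.21 - 80) / (8.58/√45) = 4.855
p-value < 0.0001

Since p-value < α = 0.1, we reject H₀.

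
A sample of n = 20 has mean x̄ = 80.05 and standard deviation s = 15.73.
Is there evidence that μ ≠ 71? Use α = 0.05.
One-sample t-test:
H₀: μ = 71
H₁: μ ≠ 71
df = n - 1 = 19
t = (x̄ - μ₀) / (s/√n) = (80.05 - 71) / (15.73/√20) = 2.573
p-value = 0.0186

Since p-value < α = 0.05, we reject H₀.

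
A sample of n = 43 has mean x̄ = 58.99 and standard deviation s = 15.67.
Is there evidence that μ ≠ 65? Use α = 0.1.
One-sample t-test:
H₀: μ = 65
H₁: μ ≠ 65
df = n - 1 = 42
t = (x̄ - μ₀) / (s/√n) = (58.99 - 65) / (15.67/√43) = -2.515
p-value = 0.0158

Since p-value < α = 0.1, we reject H₀.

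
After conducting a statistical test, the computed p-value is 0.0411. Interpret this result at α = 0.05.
Since p = 0.0411 < α = 0.05, reject H₀.
There is sufficient evidence to reject the null hypothesis; the result is statistically significant at the 0.05 level.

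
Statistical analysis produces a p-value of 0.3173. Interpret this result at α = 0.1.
Since p = 0.3173 > α = 0.1, fail to reject H₀.
There is insufficient evidence to reject the null hypothesis; the result is not statistically significant at the 0.1 level.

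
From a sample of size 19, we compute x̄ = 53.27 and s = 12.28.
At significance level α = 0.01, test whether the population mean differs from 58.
One-sample t-test:
H₀: μ = 58
H₁: μ ≠ 58
df = n - 1 = 18
t = (x̄ - μ₀) / (s/√n) = (53.27 - 58) / (12.28/√19) = -1.679
p-value = 0.1104

Since p-value > α = 0.01, we fail to reject H₀.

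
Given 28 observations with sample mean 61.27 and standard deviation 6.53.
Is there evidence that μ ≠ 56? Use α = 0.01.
One-sample t-test:
H₀: μ = 56
H₁: μ ≠ 56
df = n - 1 = 27
t = (x̄ - μ₀) / (s/√n) = (61.27 - 56) / (6.53/√28) = 4.270
p-value = 0.0002

Since p-value < α = 0.01, we reject H₀.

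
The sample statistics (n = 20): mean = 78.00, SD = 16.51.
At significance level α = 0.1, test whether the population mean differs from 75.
One-sample t-test:
H₀: μ = 75
H₁: μ ≠ 75
df = n - 1 = 19
t = (x̄ - μ₀) / (s/√n) = (78.00 - 75) / (16.51/√20) = 0.813
p-value = 0.4265

Since p-value > α = 0.1, we fail to reject H₀.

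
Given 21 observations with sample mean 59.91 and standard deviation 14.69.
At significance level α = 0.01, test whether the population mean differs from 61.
One-sample t-test:
H₀: μ = 61
H₁: μ ≠ 61
df = n - 1 = 20
t = (x̄ - μ₀) / (s/√n) = (59.91 - 61) / (14.69/√21) = -0.340
p-value = 0.7374

Since p-value > α = 0.01, we fail to reject H₀.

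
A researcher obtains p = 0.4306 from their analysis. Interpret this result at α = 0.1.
Since p = 0.4306 > α = 0.1, fail to reject H₀.
There is insufficient evidence to reject the null hypothesis; the result is not statistically significant at the 0.1 level.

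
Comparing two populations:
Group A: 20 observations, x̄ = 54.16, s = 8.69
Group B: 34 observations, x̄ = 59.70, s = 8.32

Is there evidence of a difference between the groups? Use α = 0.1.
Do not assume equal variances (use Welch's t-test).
Welch's two-sample t-test:
H₀: μ₁ = μ₂
H₁: μ₁ ≠ μ₂
s₁²/n₁ = 8.69²/20 = 3.7758,  s₂²/n₂ = 8.32²/34 = 2.0360
SE = √(s₁²/n₁ + s₂²/n₂) = √(3.7758 + 2.0360) = 2.4108
df (Welch-Satterthwaite) = (s₁²/n₁ + s₂²/n₂)² / [(s₁²/n₁)²/(n₁-1) + (s₂²/n₂)²/(n₂-1)] ≈ 38.56
t = (x̄₁ - x̄₂) / SE = (54.16 - 59.70) / 2.4108 = -5.54 / 2.4108 = -2.298
p-value = 0.0271

Since p-value < α = 0.1, we reject H₀.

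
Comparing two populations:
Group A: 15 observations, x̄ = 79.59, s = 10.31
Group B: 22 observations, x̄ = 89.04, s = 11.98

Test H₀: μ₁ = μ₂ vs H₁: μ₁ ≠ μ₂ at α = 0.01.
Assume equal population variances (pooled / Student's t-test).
Student's two-sample t-test (equal variances):
H₀: μ₁ = μ₂
H₁: μ₁ ≠ μ₂
df = n₁ + n₂ - 2 = 35
Pooled variance s_p² = [(n₁-1)s₁² + (n₂-1)s₂²] / (n₁ + n₂ - 2) = [(14)(10.31²) + (21)(11.98²)] / 35 = 128.6307
SE = √(s_p²(1/n₁ + 1/n₂)) = √(128.6307 × (1/15 + 1/22)) = 3.7977
t = (x̄₁ - x̄₂) / SE = (79.59 - 89.04) / 3.7977 = -9.45 / 3.7977 = -2.488
p-value = 0.0177

Since p-value > α = 0.01, we fail to reject H₀.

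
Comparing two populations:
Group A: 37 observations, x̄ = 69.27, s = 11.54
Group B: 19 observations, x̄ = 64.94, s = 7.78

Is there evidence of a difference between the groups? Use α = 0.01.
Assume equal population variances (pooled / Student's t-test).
Student's two-sample t-test (equal variances):
H₀: μ₁ = μ₂
H₁: μ₁ ≠ μ₂
df = n₁ + n₂ - 2 = 54
Pooled variance s_p² = [(n₁-1)s₁² + (n₂-1)s₂²] / (n₁ + n₂ - 2) = [(36)(11.54²) + (18)(7.78²)] / 54 = 108.9572
SE = √(s_p²(1/n₁ + 1/n₂)) = √(108.9572 × (1/37 + 1/19)) = 2.9461
t = (x̄₁ - x̄₂) / SE = (69.27 - 64.94) / 2.9461 = 4.33 / 2.9461 = 1.470
p-value = 0.1474

Since p-value > α = 0.01, we fail to reject H₀.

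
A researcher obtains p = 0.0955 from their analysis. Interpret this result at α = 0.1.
Since p = 0.0955 < α = 0.1, reject H₀.
There is sufficient evidence to reject the null hypothesis; the result is statistically significant at the 0.1 level.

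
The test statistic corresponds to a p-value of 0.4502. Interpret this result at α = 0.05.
Since p = 0.4502 > α = 0.05, fail to reject H₀.
There is insufficient evidence to reject the null hypothesis; the result is not statistically significant at the 0.05 level.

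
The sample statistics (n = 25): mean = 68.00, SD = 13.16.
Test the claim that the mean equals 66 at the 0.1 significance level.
One-sample t-test:
H₀: μ = 66
H₁: μ ≠ 66
df = n - 1 = 24
t = (x̄ - μ₀) / (s/√n) = (68.00 - 66) / (13.16/√25) = 0.760
p-value = 0.4547

Since p-value > α = 0.1, we fail to reject H₀.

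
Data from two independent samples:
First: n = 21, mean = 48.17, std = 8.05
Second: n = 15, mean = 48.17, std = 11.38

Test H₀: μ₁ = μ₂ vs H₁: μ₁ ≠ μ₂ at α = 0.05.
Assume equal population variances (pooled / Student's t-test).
Student's two-sample t-test (equal variances):
H₀: μ₁ = μ₂
H₁: μ₁ ≠ μ₂
df = n₁ + n₂ - 2 = 34
Pooled variance s_p² = [(n₁-1)s₁² + (n₂-1)s₂²] / (n₁ + n₂ - 2) = [(20)(8.05²) + (14)(11.38²)] / 34 = 91.4445
SE = √(s_p²(1/n₁ + 1/n₂)) = √(91.4445 × (1/21 + 1/15)) = 3.2328
t = (x̄₁ - x̄₂) / SE = (48.17 - 48.17) / 3.2328 = 0.00 / 3.2328 = 0.000
p-value = 1.0000

Since p-value > α = 0.05, we fail to reject H₀.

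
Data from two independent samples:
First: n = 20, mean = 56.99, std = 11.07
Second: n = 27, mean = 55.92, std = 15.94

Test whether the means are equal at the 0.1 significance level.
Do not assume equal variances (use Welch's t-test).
Welch's two-sample t-test:
H₀: μ₁ = μ₂
H₁: μ₁ ≠ μ₂
s₁²/n₁ = 11.07²/20 = 6.1272,  s₂²/n₂ = 15.94²/27 = 9.4105
SE = √(s₁²/n₁ + s₂²/n₂) = √(6.1272 + 9.4105) = 3.9418
df (Welch-Satterthwaite) = (s₁²/n₁ + s₂²/n₂)² / [(s₁²/n₁)²/(n₁-1) + (s₂²/n₂)²/(n₂-1)] ≈ 44.86
t = (x̄₁ - x̄₂) / SE = (56.99 - 55.92) / 3.9418 = 1.07 / 3.9418 = 0.271
p-value = 0.7873

Since p-value > α = 0.1, we fail to reject H₀.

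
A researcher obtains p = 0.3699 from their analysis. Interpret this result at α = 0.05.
Since p = 0.3699 > α = 0.05, fail to reject H₀.
There is insufficient evidence to reject the null hypothesis; the result is not statistically significant at the 0.05 level.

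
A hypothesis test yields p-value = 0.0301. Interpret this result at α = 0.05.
Since p = 0.0301 < α = 0.05, reject H₀.
There is sufficient evidence to reject the null hypothesis; the result is statistically significant at the 0.05 level.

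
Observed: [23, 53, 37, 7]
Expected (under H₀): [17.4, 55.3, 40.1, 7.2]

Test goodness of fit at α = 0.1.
Chi-square goodness of fit test:
H₀: observed counts match expected distribution
H₁: observed counts differ from expected distribution
df = k - 1 = 3
χ² = Σ(O - E)²/E
   = (23 - 17.4)²/17.4 + (53 - 55.3)²/55.3 + (37 - 40.1)²/40.1 + (7 - 7.2)²/7.2
   = 1.802 + 0.096 + 0.240 + 0.006
   = 2.14
p-value = 0.5432

Since p-value > α = 0.1, we fail to reject H₀.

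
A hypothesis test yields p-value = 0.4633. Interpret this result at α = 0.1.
Since p = 0.4633 > α = 0.1, fail to reject H₀.
There is insufficient evidence to reject the null hypothesis; the result is not statistically significant at the 0.1 level.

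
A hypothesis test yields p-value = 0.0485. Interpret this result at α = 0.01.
Since p = 0.0485 > α = 0.01, fail to reject H₀.
There is insufficient evidence to reject the null hypothesis; the result is not statistically significant at the 0.01 level.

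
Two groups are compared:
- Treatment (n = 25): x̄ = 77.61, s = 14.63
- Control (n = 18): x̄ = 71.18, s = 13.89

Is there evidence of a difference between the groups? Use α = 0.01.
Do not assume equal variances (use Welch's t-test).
Welch's two-sample t-test:
H₀: μ₁ = μ₂
H₁: μ₁ ≠ μ₂
s₁²/n₁ = 14.63²/25 = 8.5615,  s₂²/n₂ = 13.89²/18 = 10.7185
SE = √(s₁²/n₁ + s₂²/n₂) = √(8.5615 + 10.7185) = 4.3909
df (Welch-Satterthwaite) = (s₁²/n₁ + s₂²/n₂)² / [(s₁²/n₁)²/(n₁-1) + (s₂²/n₂)²/(n₂-1)] ≈ 37.88
t = (x̄₁ - x̄₂) / SE = (77.61 - 71.18) / 4.3909 = 6.43 / 4.3909 = 1.464
p-value = 0.1513

Since p-value > α = 0.01, we fail to reject H₀.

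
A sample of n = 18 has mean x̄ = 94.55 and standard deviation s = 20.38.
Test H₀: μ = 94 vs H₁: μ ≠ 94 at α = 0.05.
One-sample t-test:
H₀: μ = 94
H₁: μ ≠ 94
df = n - 1 = 17
t = (x̄ - μ₀) / (s/√n) = (94.55 - 94) / (20.38/√18) = 0.114
p-value = 0.9102

Since p-value > α = 0.05, we fail to reject H₀.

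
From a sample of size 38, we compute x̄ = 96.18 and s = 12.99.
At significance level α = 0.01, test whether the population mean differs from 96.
One-sample t-test:
H₀: μ = 96
H₁: μ ≠ 96
df = n - 1 = 37
t = (x̄ - μ₀) / (s/√n) = (96.18 - 96) / (12.99/√38) = 0.085
p-value = 0.9324

Since p-value > α = 0.01, we fail to reject H₀.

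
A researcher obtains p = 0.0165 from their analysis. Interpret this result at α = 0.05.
Since p = 0.0165 < α = 0.05, reject H₀.
There is sufficient evidence to reject the null hypothesis; the result is statistically significant at the 0.05 level.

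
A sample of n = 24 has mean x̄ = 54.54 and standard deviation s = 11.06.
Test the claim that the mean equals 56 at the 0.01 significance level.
One-sample t-test:
H₀: μ = 56
H₁: μ ≠ 56
df = n - 1 = 23
t = (x̄ - μ₀) / (s/√n) = (54.54 - 56) / (11.06/√24) = -0.647
p-value = 0.5242

Since p-value > α = 0.01, we fail to reject H₀.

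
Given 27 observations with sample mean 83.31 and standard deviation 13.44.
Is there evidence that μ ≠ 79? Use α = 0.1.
One-sample t-test:
H₀: μ = 79
H₁: μ ≠ 79
df = n - 1 = 26
t = (x̄ - μ₀) / (s/√n) = (83.31 - 79) / (13.44/√27) = 1.666
p-value = 0.1077

Since p-value > α = 0.1, we fail to reject H₀.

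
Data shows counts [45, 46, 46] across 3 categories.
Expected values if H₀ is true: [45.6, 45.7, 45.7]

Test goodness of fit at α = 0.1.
Chi-square goodness of fit test:
H₀: observed counts match expected distribution
H₁: observed counts differ from expected distribution
df = k - 1 = 2
χ² = Σ(O - E)²/E
   = (45 - 45.6)²/45.6 + (46 - 45.7)²/45.7 + (46 - 45.7)²/45.7
   = 0.008 + 0.002 + 0.002
   = 0.01
p-value = 0.9941

Since p-value > α = 0.1, we fail to reject H₀.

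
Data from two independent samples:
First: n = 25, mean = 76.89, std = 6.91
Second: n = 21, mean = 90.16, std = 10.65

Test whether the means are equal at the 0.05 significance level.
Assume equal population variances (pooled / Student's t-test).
Student's two-sample t-test (equal variances):
H₀: μ₁ = μ₂
H₁: μ₁ ≠ μ₂
df = n₁ + n₂ - 2 = 44
Pooled variance s_p² = [(n₁-1)s₁² + (n₂-1)s₂²] / (n₁ + n₂ - 2) = [(24)(6.91²) + (20)(10.65²)] / 44 = 77.6001
SE = √(s_p²(1/n₁ + 1/n₂)) = √(77.6001 × (1/25 + 1/21)) = 2.6075
t = (x̄₁ - x̄₂) / SE = (76.89 - 90.16) / 2.6075 = -13.27 / 2.6075 = -5.089
p-value < 0.0001

Since p-value < α = 0.05, we reject H₀.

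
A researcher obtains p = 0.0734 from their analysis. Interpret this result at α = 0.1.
Since p = 0.0734 < α = 0.1, reject H₀.
There is sufficient evidence to reject the null hypothesis; the result is statistically significant at the 0.1 level.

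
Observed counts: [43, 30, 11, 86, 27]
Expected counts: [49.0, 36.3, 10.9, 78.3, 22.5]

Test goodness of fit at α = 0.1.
Chi-square goodness of fit test:
H₀: observed counts match expected distribution
H₁: observed counts differ from expected distribution
df = k - 1 = 4
χ² = Σ(O - E)²/E
   = (43 - 49.0)²/49.0 + (30 - 36.3)²/36.3 + (11 - 10.9)²/10.9 + (86 - 78.3)²/78.3 + (27 - 22.5)²/22.5
   = 0.735 + 1.093 + 0.001 + 0.757 + 0.900
   = 3.49
p-value = 0.4800

Since p-value > α = 0.1, we fail to reject H₀.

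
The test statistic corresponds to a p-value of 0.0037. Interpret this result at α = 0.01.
Since p = 0.0037 < α = 0.01, reject H₀.
There is sufficient evidence to reject the null hypothesis; the result is statistically significant at the 0.01 level.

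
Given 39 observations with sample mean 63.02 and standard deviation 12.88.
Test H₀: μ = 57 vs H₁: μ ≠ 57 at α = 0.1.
One-sample t-test:
H₀: μ = 57
H₁: μ ≠ 57
df = n - 1 = 38
t = (x̄ - μ₀) / (s/√n) = (63.02 - 57) / (12.88/√39) = 2.919
p-value = 0.0059

Since p-value < α = 0.1, we reject H₀.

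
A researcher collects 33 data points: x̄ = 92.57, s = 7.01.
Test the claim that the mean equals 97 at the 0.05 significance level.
One-sample t-test:
H₀: μ = 97
H₁: μ ≠ 97
df = n - 1 = 32
t = (x̄ - μ₀) / (s/√n) = (92.57 - 97) / (7.01/√33) = -3.630
p-value = 0.0010

Since p-value < α = 0.05, we reject H₀.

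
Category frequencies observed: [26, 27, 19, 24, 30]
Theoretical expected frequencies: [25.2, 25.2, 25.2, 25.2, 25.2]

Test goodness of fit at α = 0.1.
Chi-square goodness of fit test:
H₀: observed counts match expected distribution
H₁: observed counts differ from expected distribution
df = k - 1 = 4
χ² = Σ(O - E)²/E
   = (26 - 25.2)²/25.2 + (27 - 25.2)²/25.2 + (19 - 25.2)²/25.2 + (24 - 25.2)²/25.2 + (30 - 25.2)²/25.2
   = 0.025 + 0.129 + 1.525 + 0.057 + 0.914
   = 2.65
p-value = 0.6179

Since p-value > α = 0.1, we fail to reject H₀.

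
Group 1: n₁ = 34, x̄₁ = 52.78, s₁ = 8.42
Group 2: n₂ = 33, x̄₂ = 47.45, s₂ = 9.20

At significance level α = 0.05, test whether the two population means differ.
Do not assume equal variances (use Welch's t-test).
Welch's two-sample t-test:
H₀: μ₁ = μ₂
H₁: μ₁ ≠ μ₂
s₁²/n₁ = 8.42²/34 = 2.0852,  s₂²/n₂ = 9.20²/33 = 2.5648
SE = √(s₁²/n₁ + s₂²/n₂) = √(2.0852 + 2.5648) = 2.1564
df (Welch-Satterthwaite) = (s₁²/n₁ + s₂²/n₂)² / [(s₁²/n₁)²/(n₁-1) + (s₂²/n₂)²/(n₂-1)] ≈ 64.10
t = (x̄₁ - x̄₂) / SE = (52.78 - 47.45) / 2.1564 = 5.33 / 2.1564 = 2.472
p-value = 0.0161

Since p-value < α = 0.05, we reject H₀.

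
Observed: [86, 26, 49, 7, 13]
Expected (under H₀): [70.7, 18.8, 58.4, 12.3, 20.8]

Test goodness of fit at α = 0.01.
Chi-square goodness of fit test:
H₀: observed counts match expected distribution
H₁: observed counts differ from expected distribution
df = k - 1 = 4
χ² = Σ(O - E)²/E
   = (86 - 70.7)²/70.7 + (26 - 18.8)²/18.8 + (49 - 58.4)²/58.4 + (7 - 12.3)²/12.3 + (13 - 20.8)²/20.8
   = 3.311 + 2.757 + 1.513 + 2.284 + 2.925
   = 12.79
p-value = 0.0123

Since p-value > α = 0.01, we fail to reject H₀.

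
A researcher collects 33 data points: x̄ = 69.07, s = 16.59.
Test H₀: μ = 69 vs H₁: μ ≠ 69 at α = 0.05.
One-sample t-test:
H₀: μ = 69
H₁: μ ≠ 69
df = n - 1 = 32
t = (x̄ - μ₀) / (s/√n) = (69.07 - 69) / (16.59/√33) = 0.024
p-value = 0.9808

Since p-value > α = 0.05, we fail to reject H₀.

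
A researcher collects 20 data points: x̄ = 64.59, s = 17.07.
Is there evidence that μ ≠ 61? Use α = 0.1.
One-sample t-test:
H₀: μ = 61
H₁: μ ≠ 61
df = n - 1 = 19
t = (x̄ - μ₀) / (s/√n) = (64.59 - 61) / (17.07/√20) = 0.941
p-value = 0.3587

Since p-value > α = 0.1, we fail to reject H₀.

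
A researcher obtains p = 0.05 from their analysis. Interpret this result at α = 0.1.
Since p = 0.05 < α = 0.1, reject H₀.
There is sufficient evidence to reject the null hypothesis; the result is statistically significant at the 0.1 level.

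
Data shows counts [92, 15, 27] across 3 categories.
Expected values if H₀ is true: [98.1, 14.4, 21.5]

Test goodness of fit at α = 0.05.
Chi-square goodness of fit test:
H₀: observed counts match expected distribution
H₁: observed counts differ from expected distribution
df = k - 1 = 2
χ² = Σ(O - E)²/E
   = (92 - 98.1)²/98.1 + (15 - 14.4)²/14.4 + (27 - 21.5)²/21.5
   = 0.379 + 0.025 + 1.407
   = 1.81
p-value = 0.4043

Since p-value > α = 0.05, we fail to reject H₀.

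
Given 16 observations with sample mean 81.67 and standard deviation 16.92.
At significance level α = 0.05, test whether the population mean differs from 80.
One-sample t-test:
H₀: μ = 80
H₁: μ ≠ 80
df = n - 1 = 15
t = (x̄ - μ₀) / (s/√n) = (81.67 - 80) / (16.92/√16) = 0.395
p-value = 0.6985

Since p-value > α = 0.05, we fail to reject H₀.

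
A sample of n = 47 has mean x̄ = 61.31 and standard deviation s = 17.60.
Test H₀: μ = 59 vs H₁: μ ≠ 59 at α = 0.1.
One-sample t-test:
H₀: μ = 59
H₁: μ ≠ 59
df = n - 1 = 46
t = (x̄ - μ₀) / (s/√n) = (61.31 - 59) / (17.60/√47) = 0.900
p-value = 0.3729

Since p-value > α = 0.1, we fail to reject H₀.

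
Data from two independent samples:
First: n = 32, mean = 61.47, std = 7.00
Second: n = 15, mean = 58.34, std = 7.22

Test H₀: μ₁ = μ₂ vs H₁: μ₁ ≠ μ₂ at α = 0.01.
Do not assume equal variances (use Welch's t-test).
Welch's two-sample t-test:
H₀: μ₁ = μ₂
H₁: μ₁ ≠ μ₂
s₁²/n₁ = 7.00²/32 = 1.5312,  s₂²/n₂ = 7.22²/15 = 3.4752
SE = √(s₁²/n₁ + s₂²/n₂) = √(1.5312 + 3.4752) = 2.2375
df (Welch-Satterthwaite) = (s₁²/n₁ + s₂²/n₂)² / [(s₁²/n₁)²/(n₁-1) + (s₂²/n₂)²/(n₂-1)] ≈ 26.71
t = (x̄₁ - x̄₂) / SE = (61.47 - 58.34) / 2.2375 = 3.13 / 2.2375 = 1.399
p-value = 0.1734

Since p-value > α = 0.01, we fail to reject H₀.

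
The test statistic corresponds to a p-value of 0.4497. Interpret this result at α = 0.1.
Since p = 0.4497 > α = 0.1, fail to reject H₀.
There is insufficient evidence to reject the null hypothesis; the result is not statistically significant at the 0.1 level.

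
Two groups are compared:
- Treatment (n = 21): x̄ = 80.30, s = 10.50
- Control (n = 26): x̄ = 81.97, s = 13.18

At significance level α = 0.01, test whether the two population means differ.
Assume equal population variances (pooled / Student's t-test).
Student's two-sample t-test (equal variances):
H₀: μ₁ = μ₂
H₁: μ₁ ≠ μ₂
df = n₁ + n₂ - 2 = 45
Pooled variance s_p² = [(n₁-1)s₁² + (n₂-1)s₂²] / (n₁ + n₂ - 2) = [(20)(10.50²) + (25)(13.18²)] / 45 = 145.5069
SE = √(s_p²(1/n₁ + 1/n₂)) = √(145.5069 × (1/21 + 1/26)) = 3.5391
t = (x̄₁ - x̄₂) / SE = (80.30 - 81.97) / 3.5391 = -1.67 / 3.5391 = -0.472
p-value = 0.6393

Since p-value > α = 0.01, we fail to reject H₀.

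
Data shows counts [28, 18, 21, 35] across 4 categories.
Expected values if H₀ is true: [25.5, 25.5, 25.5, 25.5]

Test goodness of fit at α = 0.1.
Chi-square goodness of fit test:
H₀: observed counts match expected distribution
H₁: observed counts differ from expected distribution
df = k - 1 = 3
χ² = Σ(O - E)²/E
   = (28 - 25.5)²/25.5 + (18 - 25.5)²/25.5 + (21 - 25.5)²/25.5 + (35 - 25.5)²/25.5
   = 0.245 + 2.206 + 0.794 + 3.539
   = 6.78
p-value = 0.0791

Since p-value < α = 0.1, we reject H₀.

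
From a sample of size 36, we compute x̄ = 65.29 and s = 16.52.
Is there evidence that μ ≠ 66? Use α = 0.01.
One-sample t-test:
H₀: μ = 66
H₁: μ ≠ 66
df = n - 1 = 35
t = (x̄ - μ₀) / (s/√n) = (65.29 - 66) / (16.52/√36) = -0.258
p-value = 0.7980

Since p-value > α = 0.01, we fail to reject H₀.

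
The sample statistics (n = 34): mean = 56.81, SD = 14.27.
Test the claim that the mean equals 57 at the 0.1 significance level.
One-sample t-test:
H₀: μ = 57
H₁: μ ≠ 57
df = n - 1 = 33
t = (x̄ - μ₀) / (s/√n) = (56.81 - 57) / (14.27/√34) = -0.078
p-value = 0.9386

Since p-value > α = 0.1, we fail to reject H₀.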